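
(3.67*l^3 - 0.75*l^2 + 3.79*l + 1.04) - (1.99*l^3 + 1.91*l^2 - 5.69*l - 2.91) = 1.68*l^3 - 2.66*l^2 + 9.48*l + 3.95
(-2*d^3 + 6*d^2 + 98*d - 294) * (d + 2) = -2*d^4 + 2*d^3 + 110*d^2 - 98*d - 588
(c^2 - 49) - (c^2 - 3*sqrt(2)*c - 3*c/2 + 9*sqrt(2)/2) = 3*c/2 + 3*sqrt(2)*c - 49 - 9*sqrt(2)/2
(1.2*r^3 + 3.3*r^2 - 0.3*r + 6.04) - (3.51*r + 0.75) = 1.2*r^3 + 3.3*r^2 - 3.81*r + 5.29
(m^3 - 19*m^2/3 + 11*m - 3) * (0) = 0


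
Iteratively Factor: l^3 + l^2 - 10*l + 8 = (l + 4)*(l^2 - 3*l + 2) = (l - 2)*(l + 4)*(l - 1)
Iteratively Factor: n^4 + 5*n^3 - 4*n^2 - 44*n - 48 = (n + 2)*(n^3 + 3*n^2 - 10*n - 24) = (n - 3)*(n + 2)*(n^2 + 6*n + 8) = (n - 3)*(n + 2)*(n + 4)*(n + 2)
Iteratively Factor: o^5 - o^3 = (o)*(o^4 - o^2) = o*(o + 1)*(o^3 - o^2) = o*(o - 1)*(o + 1)*(o^2) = o^2*(o - 1)*(o + 1)*(o)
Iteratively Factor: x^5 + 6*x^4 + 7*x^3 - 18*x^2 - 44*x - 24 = (x + 3)*(x^4 + 3*x^3 - 2*x^2 - 12*x - 8) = (x + 2)*(x + 3)*(x^3 + x^2 - 4*x - 4) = (x + 2)^2*(x + 3)*(x^2 - x - 2) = (x - 2)*(x + 2)^2*(x + 3)*(x + 1)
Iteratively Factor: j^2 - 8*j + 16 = (j - 4)*(j - 4)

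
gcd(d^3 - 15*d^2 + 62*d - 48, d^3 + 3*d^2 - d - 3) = d - 1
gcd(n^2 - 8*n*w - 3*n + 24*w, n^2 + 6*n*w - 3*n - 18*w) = n - 3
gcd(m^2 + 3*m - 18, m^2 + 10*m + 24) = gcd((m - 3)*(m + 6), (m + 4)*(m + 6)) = m + 6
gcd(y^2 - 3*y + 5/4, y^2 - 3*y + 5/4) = y^2 - 3*y + 5/4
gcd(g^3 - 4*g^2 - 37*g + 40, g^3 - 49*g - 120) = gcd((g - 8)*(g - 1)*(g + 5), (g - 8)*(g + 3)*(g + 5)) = g^2 - 3*g - 40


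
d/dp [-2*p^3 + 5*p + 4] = 5 - 6*p^2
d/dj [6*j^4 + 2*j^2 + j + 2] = 24*j^3 + 4*j + 1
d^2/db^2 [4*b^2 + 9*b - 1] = 8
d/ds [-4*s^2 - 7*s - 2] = -8*s - 7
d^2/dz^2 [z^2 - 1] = 2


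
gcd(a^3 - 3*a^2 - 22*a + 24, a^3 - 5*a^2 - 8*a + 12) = a^2 - 7*a + 6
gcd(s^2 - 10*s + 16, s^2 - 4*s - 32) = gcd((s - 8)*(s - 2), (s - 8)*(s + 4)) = s - 8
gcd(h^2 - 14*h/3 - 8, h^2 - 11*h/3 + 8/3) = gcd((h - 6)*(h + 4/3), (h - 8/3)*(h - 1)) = 1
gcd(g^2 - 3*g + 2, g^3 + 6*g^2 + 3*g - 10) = g - 1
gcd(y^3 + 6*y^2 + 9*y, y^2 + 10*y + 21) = y + 3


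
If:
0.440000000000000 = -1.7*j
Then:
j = -0.26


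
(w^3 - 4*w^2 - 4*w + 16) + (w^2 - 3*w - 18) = w^3 - 3*w^2 - 7*w - 2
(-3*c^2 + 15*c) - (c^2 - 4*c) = -4*c^2 + 19*c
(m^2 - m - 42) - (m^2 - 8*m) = 7*m - 42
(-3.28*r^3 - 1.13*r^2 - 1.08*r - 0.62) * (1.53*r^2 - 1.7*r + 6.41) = -5.0184*r^5 + 3.8471*r^4 - 20.7562*r^3 - 6.3559*r^2 - 5.8688*r - 3.9742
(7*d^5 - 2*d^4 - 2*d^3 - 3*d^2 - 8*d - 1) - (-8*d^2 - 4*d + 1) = 7*d^5 - 2*d^4 - 2*d^3 + 5*d^2 - 4*d - 2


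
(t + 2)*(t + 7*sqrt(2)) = t^2 + 2*t + 7*sqrt(2)*t + 14*sqrt(2)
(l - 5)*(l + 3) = l^2 - 2*l - 15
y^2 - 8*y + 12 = (y - 6)*(y - 2)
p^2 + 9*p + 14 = (p + 2)*(p + 7)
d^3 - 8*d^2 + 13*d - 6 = (d - 6)*(d - 1)^2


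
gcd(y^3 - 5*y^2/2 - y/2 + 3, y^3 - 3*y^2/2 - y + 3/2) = y^2 - y/2 - 3/2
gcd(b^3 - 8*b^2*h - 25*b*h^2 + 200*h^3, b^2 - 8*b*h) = b - 8*h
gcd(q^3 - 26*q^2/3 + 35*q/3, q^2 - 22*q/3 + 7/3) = q - 7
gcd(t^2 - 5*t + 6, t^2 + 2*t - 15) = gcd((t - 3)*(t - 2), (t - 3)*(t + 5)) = t - 3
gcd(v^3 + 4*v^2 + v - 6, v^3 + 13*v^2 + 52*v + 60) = v + 2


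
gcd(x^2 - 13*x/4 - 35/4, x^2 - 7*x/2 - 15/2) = x - 5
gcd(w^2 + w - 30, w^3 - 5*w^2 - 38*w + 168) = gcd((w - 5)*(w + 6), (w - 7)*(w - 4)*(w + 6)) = w + 6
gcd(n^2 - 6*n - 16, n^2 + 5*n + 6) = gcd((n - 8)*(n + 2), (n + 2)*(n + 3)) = n + 2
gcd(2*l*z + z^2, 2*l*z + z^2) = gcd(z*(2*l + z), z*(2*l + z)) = 2*l*z + z^2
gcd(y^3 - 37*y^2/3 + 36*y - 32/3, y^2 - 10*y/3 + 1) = y - 1/3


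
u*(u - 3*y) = u^2 - 3*u*y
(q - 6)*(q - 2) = q^2 - 8*q + 12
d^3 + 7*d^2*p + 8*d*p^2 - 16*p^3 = (d - p)*(d + 4*p)^2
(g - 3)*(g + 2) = g^2 - g - 6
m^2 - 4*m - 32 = (m - 8)*(m + 4)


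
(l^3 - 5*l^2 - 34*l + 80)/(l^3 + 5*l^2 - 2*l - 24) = (l^2 - 3*l - 40)/(l^2 + 7*l + 12)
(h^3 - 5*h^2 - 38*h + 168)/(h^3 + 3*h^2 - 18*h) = (h^2 - 11*h + 28)/(h*(h - 3))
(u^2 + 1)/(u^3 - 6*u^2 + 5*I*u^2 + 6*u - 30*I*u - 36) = (u + I)/(u^2 + 6*u*(-1 + I) - 36*I)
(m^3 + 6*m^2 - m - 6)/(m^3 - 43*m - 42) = (m - 1)/(m - 7)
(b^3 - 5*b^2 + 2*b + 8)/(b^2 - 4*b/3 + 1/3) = 3*(b^3 - 5*b^2 + 2*b + 8)/(3*b^2 - 4*b + 1)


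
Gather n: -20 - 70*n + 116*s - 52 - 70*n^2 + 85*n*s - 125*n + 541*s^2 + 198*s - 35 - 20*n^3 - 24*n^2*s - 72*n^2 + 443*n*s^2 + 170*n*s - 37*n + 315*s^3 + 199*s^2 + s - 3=-20*n^3 + n^2*(-24*s - 142) + n*(443*s^2 + 255*s - 232) + 315*s^3 + 740*s^2 + 315*s - 110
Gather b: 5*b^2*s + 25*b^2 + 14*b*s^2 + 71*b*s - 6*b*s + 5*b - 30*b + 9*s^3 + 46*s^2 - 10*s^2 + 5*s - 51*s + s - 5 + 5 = b^2*(5*s + 25) + b*(14*s^2 + 65*s - 25) + 9*s^3 + 36*s^2 - 45*s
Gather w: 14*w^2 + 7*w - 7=14*w^2 + 7*w - 7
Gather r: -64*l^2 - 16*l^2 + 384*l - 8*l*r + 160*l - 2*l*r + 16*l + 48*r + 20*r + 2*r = -80*l^2 + 560*l + r*(70 - 10*l)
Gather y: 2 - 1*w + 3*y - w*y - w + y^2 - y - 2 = -2*w + y^2 + y*(2 - w)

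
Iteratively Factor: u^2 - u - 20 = (u + 4)*(u - 5)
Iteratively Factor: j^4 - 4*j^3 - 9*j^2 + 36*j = (j - 4)*(j^3 - 9*j) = j*(j - 4)*(j^2 - 9) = j*(j - 4)*(j + 3)*(j - 3)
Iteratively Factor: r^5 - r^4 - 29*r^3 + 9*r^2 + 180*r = (r + 4)*(r^4 - 5*r^3 - 9*r^2 + 45*r) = (r - 3)*(r + 4)*(r^3 - 2*r^2 - 15*r) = (r - 3)*(r + 3)*(r + 4)*(r^2 - 5*r) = r*(r - 3)*(r + 3)*(r + 4)*(r - 5)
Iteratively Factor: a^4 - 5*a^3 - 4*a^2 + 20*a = (a - 5)*(a^3 - 4*a) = (a - 5)*(a - 2)*(a^2 + 2*a) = a*(a - 5)*(a - 2)*(a + 2)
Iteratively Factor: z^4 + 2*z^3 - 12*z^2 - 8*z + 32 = (z + 2)*(z^3 - 12*z + 16) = (z - 2)*(z + 2)*(z^2 + 2*z - 8) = (z - 2)*(z + 2)*(z + 4)*(z - 2)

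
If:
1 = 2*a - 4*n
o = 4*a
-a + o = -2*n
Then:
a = 1/8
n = -3/16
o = 1/2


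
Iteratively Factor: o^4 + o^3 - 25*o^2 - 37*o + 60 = (o + 3)*(o^3 - 2*o^2 - 19*o + 20) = (o - 5)*(o + 3)*(o^2 + 3*o - 4) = (o - 5)*(o - 1)*(o + 3)*(o + 4)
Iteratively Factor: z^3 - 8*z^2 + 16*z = (z - 4)*(z^2 - 4*z) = z*(z - 4)*(z - 4)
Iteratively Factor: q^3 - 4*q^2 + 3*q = (q)*(q^2 - 4*q + 3) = q*(q - 1)*(q - 3)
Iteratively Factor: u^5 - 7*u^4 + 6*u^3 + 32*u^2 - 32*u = (u - 4)*(u^4 - 3*u^3 - 6*u^2 + 8*u) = u*(u - 4)*(u^3 - 3*u^2 - 6*u + 8) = u*(u - 4)^2*(u^2 + u - 2) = u*(u - 4)^2*(u - 1)*(u + 2)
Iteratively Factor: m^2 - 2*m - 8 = (m - 4)*(m + 2)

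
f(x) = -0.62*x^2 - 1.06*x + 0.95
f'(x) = -1.24*x - 1.06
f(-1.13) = 1.36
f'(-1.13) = 0.34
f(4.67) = -17.52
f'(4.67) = -6.85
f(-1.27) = 1.30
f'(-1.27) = 0.51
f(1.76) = -2.84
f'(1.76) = -3.24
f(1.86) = -3.17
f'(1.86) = -3.37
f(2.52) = -5.66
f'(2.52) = -4.18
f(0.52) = 0.23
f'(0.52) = -1.70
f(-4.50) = -6.84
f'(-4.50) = 4.52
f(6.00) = -27.73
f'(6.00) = -8.50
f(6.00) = -27.73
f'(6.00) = -8.50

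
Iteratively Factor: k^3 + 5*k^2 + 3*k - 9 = (k - 1)*(k^2 + 6*k + 9) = (k - 1)*(k + 3)*(k + 3)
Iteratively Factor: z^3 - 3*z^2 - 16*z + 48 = (z + 4)*(z^2 - 7*z + 12) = (z - 4)*(z + 4)*(z - 3)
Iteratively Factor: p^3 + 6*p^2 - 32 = (p + 4)*(p^2 + 2*p - 8) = (p - 2)*(p + 4)*(p + 4)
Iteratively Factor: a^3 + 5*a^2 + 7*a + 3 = (a + 3)*(a^2 + 2*a + 1) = (a + 1)*(a + 3)*(a + 1)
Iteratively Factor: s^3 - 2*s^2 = (s)*(s^2 - 2*s) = s^2*(s - 2)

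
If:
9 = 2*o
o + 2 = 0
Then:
No Solution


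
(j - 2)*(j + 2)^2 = j^3 + 2*j^2 - 4*j - 8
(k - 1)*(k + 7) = k^2 + 6*k - 7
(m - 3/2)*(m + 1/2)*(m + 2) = m^3 + m^2 - 11*m/4 - 3/2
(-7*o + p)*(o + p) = -7*o^2 - 6*o*p + p^2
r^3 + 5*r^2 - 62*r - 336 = (r - 8)*(r + 6)*(r + 7)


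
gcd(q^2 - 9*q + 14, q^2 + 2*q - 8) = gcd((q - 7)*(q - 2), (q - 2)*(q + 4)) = q - 2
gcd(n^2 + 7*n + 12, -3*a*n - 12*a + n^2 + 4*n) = n + 4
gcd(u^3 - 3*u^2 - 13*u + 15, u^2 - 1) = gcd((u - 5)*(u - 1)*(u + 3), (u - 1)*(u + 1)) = u - 1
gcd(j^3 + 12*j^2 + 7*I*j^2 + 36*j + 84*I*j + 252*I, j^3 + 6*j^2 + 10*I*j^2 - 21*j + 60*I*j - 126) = j^2 + j*(6 + 7*I) + 42*I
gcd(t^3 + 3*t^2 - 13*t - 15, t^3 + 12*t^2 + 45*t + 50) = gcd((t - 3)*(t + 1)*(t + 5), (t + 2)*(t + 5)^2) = t + 5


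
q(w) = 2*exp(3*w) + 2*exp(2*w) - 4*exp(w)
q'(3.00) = 50151.88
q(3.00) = 16932.68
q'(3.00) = 50151.88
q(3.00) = 16932.68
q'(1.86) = 1729.79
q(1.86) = 586.98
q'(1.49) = 585.14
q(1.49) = 196.34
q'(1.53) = 657.80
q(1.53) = 221.17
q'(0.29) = 16.12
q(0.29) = 3.00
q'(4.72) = 8517493.40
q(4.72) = 2847253.16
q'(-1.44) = -0.64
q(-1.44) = -0.81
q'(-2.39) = -0.33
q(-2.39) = -0.35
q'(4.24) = 2025205.26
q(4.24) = 678094.97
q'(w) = 6*exp(3*w) + 4*exp(2*w) - 4*exp(w)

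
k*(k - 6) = k^2 - 6*k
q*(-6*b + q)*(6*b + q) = -36*b^2*q + q^3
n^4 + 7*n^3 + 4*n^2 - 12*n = n*(n - 1)*(n + 2)*(n + 6)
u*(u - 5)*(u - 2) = u^3 - 7*u^2 + 10*u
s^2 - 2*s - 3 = (s - 3)*(s + 1)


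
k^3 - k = k*(k - 1)*(k + 1)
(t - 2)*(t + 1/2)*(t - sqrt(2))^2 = t^4 - 2*sqrt(2)*t^3 - 3*t^3/2 + t^2 + 3*sqrt(2)*t^2 - 3*t + 2*sqrt(2)*t - 2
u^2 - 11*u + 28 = (u - 7)*(u - 4)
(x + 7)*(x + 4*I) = x^2 + 7*x + 4*I*x + 28*I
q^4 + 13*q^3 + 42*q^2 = q^2*(q + 6)*(q + 7)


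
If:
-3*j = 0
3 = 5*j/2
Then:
No Solution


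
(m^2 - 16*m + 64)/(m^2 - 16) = (m^2 - 16*m + 64)/(m^2 - 16)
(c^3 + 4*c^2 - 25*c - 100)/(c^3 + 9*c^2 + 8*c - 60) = (c^2 - c - 20)/(c^2 + 4*c - 12)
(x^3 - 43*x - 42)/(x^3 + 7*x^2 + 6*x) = (x - 7)/x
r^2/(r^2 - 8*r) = r/(r - 8)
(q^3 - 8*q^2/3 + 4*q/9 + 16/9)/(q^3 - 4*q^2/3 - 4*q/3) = (q - 4/3)/q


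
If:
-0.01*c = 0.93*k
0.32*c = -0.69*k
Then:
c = 0.00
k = 0.00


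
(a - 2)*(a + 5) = a^2 + 3*a - 10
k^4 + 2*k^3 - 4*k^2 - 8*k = k*(k - 2)*(k + 2)^2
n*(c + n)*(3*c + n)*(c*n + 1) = 3*c^3*n^2 + 4*c^2*n^3 + 3*c^2*n + c*n^4 + 4*c*n^2 + n^3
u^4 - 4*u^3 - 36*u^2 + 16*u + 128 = (u - 8)*(u - 2)*(u + 2)*(u + 4)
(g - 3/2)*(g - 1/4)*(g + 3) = g^3 + 5*g^2/4 - 39*g/8 + 9/8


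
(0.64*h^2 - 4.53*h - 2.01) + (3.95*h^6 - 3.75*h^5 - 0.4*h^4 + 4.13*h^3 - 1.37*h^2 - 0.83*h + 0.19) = 3.95*h^6 - 3.75*h^5 - 0.4*h^4 + 4.13*h^3 - 0.73*h^2 - 5.36*h - 1.82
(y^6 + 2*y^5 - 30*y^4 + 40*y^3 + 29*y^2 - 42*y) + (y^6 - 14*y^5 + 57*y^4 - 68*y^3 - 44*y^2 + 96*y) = 2*y^6 - 12*y^5 + 27*y^4 - 28*y^3 - 15*y^2 + 54*y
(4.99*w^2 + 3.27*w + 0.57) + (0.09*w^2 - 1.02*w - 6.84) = 5.08*w^2 + 2.25*w - 6.27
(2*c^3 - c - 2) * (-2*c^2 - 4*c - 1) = -4*c^5 - 8*c^4 + 8*c^2 + 9*c + 2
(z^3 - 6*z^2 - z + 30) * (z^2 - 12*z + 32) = z^5 - 18*z^4 + 103*z^3 - 150*z^2 - 392*z + 960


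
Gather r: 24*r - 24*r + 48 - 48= 0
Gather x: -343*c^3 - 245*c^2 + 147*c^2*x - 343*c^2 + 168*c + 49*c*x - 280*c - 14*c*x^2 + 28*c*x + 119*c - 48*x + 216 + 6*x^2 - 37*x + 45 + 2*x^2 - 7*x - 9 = -343*c^3 - 588*c^2 + 7*c + x^2*(8 - 14*c) + x*(147*c^2 + 77*c - 92) + 252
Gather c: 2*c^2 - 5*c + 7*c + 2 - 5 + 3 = 2*c^2 + 2*c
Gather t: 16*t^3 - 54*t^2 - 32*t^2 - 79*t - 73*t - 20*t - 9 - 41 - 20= 16*t^3 - 86*t^2 - 172*t - 70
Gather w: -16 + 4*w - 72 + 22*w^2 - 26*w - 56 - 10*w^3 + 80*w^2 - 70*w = -10*w^3 + 102*w^2 - 92*w - 144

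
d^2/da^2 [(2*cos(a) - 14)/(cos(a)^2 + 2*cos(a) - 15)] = 2*(-9*(1 - cos(2*a))^2*cos(a)/4 + 15*(1 - cos(2*a))^2/2 - 43*cos(a) + 218*cos(2*a) - 27*cos(3*a)/2 + cos(5*a)/2 - 18)/((cos(a) - 3)^3*(cos(a) + 5)^3)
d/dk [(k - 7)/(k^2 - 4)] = (k^2 - 2*k*(k - 7) - 4)/(k^2 - 4)^2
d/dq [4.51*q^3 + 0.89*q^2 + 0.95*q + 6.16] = 13.53*q^2 + 1.78*q + 0.95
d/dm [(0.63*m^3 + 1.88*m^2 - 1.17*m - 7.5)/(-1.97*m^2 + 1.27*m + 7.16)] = (-1.2411*m^4 + 1.6002*m^3 + 13.6151*m^2 - 2.6284*m + 1.1478)/(3.8809*m^4 - 5.0038*m^3 - 26.5975*m^2 + 18.1864*m + 51.2656)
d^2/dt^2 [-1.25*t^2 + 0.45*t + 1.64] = -2.50000000000000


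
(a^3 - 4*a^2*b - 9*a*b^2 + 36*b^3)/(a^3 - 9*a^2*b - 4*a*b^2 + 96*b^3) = (a - 3*b)/(a - 8*b)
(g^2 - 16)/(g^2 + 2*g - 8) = (g - 4)/(g - 2)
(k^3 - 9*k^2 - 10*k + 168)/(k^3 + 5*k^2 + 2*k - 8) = (k^2 - 13*k + 42)/(k^2 + k - 2)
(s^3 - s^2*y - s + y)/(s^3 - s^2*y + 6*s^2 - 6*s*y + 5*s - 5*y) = (s - 1)/(s + 5)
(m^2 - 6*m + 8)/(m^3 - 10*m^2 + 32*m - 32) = 1/(m - 4)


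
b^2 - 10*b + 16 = (b - 8)*(b - 2)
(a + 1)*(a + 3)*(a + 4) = a^3 + 8*a^2 + 19*a + 12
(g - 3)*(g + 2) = g^2 - g - 6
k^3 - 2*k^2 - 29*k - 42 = (k - 7)*(k + 2)*(k + 3)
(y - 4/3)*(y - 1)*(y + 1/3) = y^3 - 2*y^2 + 5*y/9 + 4/9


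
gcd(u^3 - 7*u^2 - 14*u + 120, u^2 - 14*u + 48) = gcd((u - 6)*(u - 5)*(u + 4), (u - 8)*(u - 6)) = u - 6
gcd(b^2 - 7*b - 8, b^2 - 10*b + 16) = b - 8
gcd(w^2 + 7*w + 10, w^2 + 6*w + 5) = w + 5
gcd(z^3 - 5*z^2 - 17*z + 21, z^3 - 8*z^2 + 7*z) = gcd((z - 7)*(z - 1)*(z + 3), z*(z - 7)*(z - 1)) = z^2 - 8*z + 7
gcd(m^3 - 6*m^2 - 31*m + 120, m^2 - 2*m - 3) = m - 3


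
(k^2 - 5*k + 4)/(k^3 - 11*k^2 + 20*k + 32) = (k - 1)/(k^2 - 7*k - 8)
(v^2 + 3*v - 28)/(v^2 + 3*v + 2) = (v^2 + 3*v - 28)/(v^2 + 3*v + 2)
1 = 1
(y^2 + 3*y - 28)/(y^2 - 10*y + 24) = (y + 7)/(y - 6)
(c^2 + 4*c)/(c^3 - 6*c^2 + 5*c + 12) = c*(c + 4)/(c^3 - 6*c^2 + 5*c + 12)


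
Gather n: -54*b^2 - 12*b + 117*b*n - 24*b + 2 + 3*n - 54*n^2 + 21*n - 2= -54*b^2 - 36*b - 54*n^2 + n*(117*b + 24)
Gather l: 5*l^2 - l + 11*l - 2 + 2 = 5*l^2 + 10*l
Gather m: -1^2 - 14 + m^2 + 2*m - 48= m^2 + 2*m - 63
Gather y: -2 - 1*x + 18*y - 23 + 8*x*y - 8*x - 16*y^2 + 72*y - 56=-9*x - 16*y^2 + y*(8*x + 90) - 81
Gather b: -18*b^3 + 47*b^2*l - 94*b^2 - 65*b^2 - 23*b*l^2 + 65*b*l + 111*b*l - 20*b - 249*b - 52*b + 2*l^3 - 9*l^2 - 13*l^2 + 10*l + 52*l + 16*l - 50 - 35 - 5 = -18*b^3 + b^2*(47*l - 159) + b*(-23*l^2 + 176*l - 321) + 2*l^3 - 22*l^2 + 78*l - 90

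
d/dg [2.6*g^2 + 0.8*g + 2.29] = 5.2*g + 0.8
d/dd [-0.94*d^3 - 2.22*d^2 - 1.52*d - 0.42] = -2.82*d^2 - 4.44*d - 1.52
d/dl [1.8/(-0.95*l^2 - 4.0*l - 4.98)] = (3.42*l + 7.2)/(0.95*l^2 + 4.0*l + 4.98)^2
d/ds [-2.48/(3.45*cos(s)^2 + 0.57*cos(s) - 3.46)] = -(17.112*cos(s) + 1.4136)*sin(s)/(3.45*cos(s)^2 + 0.57*cos(s) - 3.46)^2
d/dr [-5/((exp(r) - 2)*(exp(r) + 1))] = (10*exp(r) - 5)/(4*(exp(r) - 2)^2*cosh(r/2)^2)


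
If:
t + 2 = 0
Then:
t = -2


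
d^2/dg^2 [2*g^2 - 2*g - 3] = 4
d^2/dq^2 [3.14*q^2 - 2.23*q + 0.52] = 6.28000000000000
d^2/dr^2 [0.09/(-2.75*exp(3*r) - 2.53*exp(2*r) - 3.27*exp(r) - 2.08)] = ((2.2275*exp(2*r) + 0.9108*exp(r) + 0.2943)*(2.75*exp(3*r) + 2.53*exp(2*r) + 3.27*exp(r) + 2.08) - 0.09*(8.25*exp(2*r) + 5.06*exp(r) + 3.27)*(16.5*exp(2*r) + 10.12*exp(r) + 6.54)*exp(r))*exp(r)/(2.75*exp(3*r) + 2.53*exp(2*r) + 3.27*exp(r) + 2.08)^3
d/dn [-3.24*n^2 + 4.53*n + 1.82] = 4.53 - 6.48*n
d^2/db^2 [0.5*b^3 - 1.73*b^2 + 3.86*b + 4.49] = 3.0*b - 3.46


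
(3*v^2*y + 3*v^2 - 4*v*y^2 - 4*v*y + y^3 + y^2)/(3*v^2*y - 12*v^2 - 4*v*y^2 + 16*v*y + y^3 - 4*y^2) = (y + 1)/(y - 4)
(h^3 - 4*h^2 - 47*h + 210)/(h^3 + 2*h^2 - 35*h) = (h - 6)/h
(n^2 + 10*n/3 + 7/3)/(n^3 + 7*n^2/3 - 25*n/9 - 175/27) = 9*(n + 1)/(9*n^2 - 25)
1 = 1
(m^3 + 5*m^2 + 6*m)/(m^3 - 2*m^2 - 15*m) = (m + 2)/(m - 5)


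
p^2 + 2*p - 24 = (p - 4)*(p + 6)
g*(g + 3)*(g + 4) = g^3 + 7*g^2 + 12*g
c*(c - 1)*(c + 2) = c^3 + c^2 - 2*c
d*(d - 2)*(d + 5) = d^3 + 3*d^2 - 10*d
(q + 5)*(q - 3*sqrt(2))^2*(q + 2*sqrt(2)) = q^4 - 4*sqrt(2)*q^3 + 5*q^3 - 20*sqrt(2)*q^2 - 6*q^2 - 30*q + 36*sqrt(2)*q + 180*sqrt(2)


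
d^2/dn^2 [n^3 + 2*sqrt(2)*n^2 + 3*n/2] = 6*n + 4*sqrt(2)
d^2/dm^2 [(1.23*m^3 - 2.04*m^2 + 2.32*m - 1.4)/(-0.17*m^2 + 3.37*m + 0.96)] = (5.55111512312578e-17*m^5 + 8.88178419700125e-16*m^4 - 26.13611*m^3 - 21.635448*m^2 - 13.885512*m + 51.027736)/(0.004913*m^6 - 0.292179*m^5 + 5.708787*m^4 - 34.972849*m^3 - 32.237856*m^2 - 9.317376*m - 0.884736)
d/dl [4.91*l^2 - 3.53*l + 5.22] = 9.82*l - 3.53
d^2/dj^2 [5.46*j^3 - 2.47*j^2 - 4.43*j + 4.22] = 32.76*j - 4.94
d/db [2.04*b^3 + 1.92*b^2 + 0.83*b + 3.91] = 6.12*b^2 + 3.84*b + 0.83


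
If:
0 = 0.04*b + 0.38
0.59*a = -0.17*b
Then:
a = 2.74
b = -9.50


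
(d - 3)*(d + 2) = d^2 - d - 6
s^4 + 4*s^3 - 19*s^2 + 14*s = s*(s - 2)*(s - 1)*(s + 7)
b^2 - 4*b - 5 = (b - 5)*(b + 1)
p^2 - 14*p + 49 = (p - 7)^2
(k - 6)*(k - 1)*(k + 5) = k^3 - 2*k^2 - 29*k + 30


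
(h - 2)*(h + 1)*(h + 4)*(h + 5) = h^4 + 8*h^3 + 9*h^2 - 38*h - 40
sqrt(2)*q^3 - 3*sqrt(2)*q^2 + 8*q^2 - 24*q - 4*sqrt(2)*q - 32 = (q - 4)*(q + 4*sqrt(2))*(sqrt(2)*q + sqrt(2))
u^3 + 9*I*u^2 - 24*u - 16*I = (u + I)*(u + 4*I)^2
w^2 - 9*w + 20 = (w - 5)*(w - 4)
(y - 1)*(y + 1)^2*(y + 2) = y^4 + 3*y^3 + y^2 - 3*y - 2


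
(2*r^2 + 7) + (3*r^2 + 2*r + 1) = 5*r^2 + 2*r + 8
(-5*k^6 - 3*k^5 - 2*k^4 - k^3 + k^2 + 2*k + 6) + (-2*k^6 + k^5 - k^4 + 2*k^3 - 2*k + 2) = -7*k^6 - 2*k^5 - 3*k^4 + k^3 + k^2 + 8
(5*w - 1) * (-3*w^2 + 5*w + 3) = -15*w^3 + 28*w^2 + 10*w - 3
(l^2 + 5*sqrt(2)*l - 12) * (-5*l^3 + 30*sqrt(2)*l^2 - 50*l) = -5*l^5 + 5*sqrt(2)*l^4 + 310*l^3 - 610*sqrt(2)*l^2 + 600*l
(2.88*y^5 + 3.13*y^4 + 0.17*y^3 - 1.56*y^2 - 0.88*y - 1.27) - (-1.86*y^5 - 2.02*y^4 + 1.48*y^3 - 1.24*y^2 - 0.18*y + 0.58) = 4.74*y^5 + 5.15*y^4 - 1.31*y^3 - 0.32*y^2 - 0.7*y - 1.85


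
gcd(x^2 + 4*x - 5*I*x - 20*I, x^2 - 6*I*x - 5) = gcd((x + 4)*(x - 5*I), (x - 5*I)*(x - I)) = x - 5*I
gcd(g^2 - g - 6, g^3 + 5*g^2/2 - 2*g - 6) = g + 2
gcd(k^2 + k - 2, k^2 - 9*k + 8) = k - 1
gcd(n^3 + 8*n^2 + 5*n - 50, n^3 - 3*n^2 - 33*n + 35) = n + 5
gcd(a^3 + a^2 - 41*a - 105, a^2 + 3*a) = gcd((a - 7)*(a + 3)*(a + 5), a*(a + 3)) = a + 3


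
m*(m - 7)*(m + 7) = m^3 - 49*m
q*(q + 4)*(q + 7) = q^3 + 11*q^2 + 28*q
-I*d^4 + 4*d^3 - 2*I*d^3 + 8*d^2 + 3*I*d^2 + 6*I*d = d*(d + 2)*(d + 3*I)*(-I*d + 1)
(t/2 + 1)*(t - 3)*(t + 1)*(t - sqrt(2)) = t^4/2 - sqrt(2)*t^3/2 - 7*t^2/2 - 3*t + 7*sqrt(2)*t/2 + 3*sqrt(2)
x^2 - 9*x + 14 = (x - 7)*(x - 2)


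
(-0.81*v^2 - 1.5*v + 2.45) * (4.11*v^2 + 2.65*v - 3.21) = -3.3291*v^4 - 8.3115*v^3 + 8.6946*v^2 + 11.3075*v - 7.8645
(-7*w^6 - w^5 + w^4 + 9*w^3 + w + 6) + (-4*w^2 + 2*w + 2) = -7*w^6 - w^5 + w^4 + 9*w^3 - 4*w^2 + 3*w + 8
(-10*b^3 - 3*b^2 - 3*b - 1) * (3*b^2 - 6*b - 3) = -30*b^5 + 51*b^4 + 39*b^3 + 24*b^2 + 15*b + 3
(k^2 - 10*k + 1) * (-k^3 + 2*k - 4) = -k^5 + 10*k^4 + k^3 - 24*k^2 + 42*k - 4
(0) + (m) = m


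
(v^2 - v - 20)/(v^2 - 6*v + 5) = (v + 4)/(v - 1)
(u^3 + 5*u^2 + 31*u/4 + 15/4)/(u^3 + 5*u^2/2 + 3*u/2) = (u + 5/2)/u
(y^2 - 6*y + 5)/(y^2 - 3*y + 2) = (y - 5)/(y - 2)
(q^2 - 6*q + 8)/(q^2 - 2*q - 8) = (q - 2)/(q + 2)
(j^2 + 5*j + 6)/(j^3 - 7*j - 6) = (j + 3)/(j^2 - 2*j - 3)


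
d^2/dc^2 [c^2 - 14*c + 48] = 2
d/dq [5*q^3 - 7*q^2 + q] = 15*q^2 - 14*q + 1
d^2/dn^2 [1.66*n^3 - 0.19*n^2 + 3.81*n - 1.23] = 9.96*n - 0.38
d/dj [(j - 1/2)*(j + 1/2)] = 2*j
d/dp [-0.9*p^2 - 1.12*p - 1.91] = -1.8*p - 1.12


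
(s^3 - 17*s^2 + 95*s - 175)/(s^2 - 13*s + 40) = (s^2 - 12*s + 35)/(s - 8)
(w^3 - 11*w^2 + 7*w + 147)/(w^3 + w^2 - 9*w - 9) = (w^2 - 14*w + 49)/(w^2 - 2*w - 3)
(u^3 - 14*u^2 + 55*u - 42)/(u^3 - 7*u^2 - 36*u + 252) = (u - 1)/(u + 6)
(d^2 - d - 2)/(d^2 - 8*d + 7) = (d^2 - d - 2)/(d^2 - 8*d + 7)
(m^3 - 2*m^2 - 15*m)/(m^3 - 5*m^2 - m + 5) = m*(m + 3)/(m^2 - 1)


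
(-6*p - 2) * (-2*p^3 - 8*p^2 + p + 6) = 12*p^4 + 52*p^3 + 10*p^2 - 38*p - 12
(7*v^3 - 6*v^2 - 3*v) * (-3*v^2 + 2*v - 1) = -21*v^5 + 32*v^4 - 10*v^3 + 3*v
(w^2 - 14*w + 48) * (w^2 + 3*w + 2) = w^4 - 11*w^3 + 8*w^2 + 116*w + 96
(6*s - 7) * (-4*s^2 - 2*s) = -24*s^3 + 16*s^2 + 14*s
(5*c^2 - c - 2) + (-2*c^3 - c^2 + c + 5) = -2*c^3 + 4*c^2 + 3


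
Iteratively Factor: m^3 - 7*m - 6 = (m + 2)*(m^2 - 2*m - 3) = (m + 1)*(m + 2)*(m - 3)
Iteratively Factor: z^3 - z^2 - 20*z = (z - 5)*(z^2 + 4*z) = (z - 5)*(z + 4)*(z)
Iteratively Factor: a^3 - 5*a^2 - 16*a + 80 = (a - 5)*(a^2 - 16) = (a - 5)*(a - 4)*(a + 4)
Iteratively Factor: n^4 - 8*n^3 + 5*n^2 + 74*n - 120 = (n + 3)*(n^3 - 11*n^2 + 38*n - 40) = (n - 2)*(n + 3)*(n^2 - 9*n + 20) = (n - 5)*(n - 2)*(n + 3)*(n - 4)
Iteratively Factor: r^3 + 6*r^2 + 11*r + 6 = (r + 2)*(r^2 + 4*r + 3) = (r + 1)*(r + 2)*(r + 3)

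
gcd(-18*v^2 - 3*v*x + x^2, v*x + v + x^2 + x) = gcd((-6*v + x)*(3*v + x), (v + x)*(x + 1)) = 1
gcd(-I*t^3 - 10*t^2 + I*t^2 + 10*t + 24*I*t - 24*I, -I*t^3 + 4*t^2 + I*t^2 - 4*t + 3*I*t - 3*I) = t - 1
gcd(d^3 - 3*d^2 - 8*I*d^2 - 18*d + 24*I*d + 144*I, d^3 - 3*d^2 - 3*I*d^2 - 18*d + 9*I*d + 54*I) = d^2 - 3*d - 18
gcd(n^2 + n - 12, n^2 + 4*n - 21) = n - 3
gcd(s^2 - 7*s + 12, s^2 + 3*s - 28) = s - 4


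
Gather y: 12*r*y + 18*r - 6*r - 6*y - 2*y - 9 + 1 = 12*r + y*(12*r - 8) - 8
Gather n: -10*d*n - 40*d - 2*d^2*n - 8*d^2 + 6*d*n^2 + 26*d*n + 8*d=-8*d^2 + 6*d*n^2 - 32*d + n*(-2*d^2 + 16*d)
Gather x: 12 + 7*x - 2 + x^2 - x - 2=x^2 + 6*x + 8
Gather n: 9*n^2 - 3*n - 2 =9*n^2 - 3*n - 2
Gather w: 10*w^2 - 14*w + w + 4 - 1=10*w^2 - 13*w + 3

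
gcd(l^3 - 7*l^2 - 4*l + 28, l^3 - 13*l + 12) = 1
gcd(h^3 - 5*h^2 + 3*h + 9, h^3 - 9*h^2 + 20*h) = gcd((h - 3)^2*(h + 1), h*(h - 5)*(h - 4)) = 1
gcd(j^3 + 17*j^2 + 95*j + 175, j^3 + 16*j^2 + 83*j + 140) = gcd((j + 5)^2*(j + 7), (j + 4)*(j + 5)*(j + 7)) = j^2 + 12*j + 35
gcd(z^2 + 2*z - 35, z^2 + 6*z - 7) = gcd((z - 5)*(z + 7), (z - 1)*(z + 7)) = z + 7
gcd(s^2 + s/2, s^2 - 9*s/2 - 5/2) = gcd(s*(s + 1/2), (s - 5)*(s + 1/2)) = s + 1/2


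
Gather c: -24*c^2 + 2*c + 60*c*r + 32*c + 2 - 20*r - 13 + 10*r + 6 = -24*c^2 + c*(60*r + 34) - 10*r - 5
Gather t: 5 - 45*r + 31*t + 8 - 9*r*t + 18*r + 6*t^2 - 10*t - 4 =-27*r + 6*t^2 + t*(21 - 9*r) + 9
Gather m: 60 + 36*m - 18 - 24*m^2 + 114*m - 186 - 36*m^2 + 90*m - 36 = -60*m^2 + 240*m - 180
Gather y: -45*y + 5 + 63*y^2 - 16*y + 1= 63*y^2 - 61*y + 6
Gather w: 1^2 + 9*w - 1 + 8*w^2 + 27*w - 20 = 8*w^2 + 36*w - 20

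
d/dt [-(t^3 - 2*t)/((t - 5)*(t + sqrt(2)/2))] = 2*(2*t*(t - 5)*(t^2 - 2) + t*(2*t + sqrt(2))*(t^2 - 2) + (2 - 3*t^2)*(t - 5)*(2*t + sqrt(2)))/((t - 5)^2*(2*t + sqrt(2))^2)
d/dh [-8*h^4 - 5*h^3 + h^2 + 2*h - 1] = -32*h^3 - 15*h^2 + 2*h + 2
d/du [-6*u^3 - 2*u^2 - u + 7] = -18*u^2 - 4*u - 1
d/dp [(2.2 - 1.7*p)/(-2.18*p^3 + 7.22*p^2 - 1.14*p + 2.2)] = (-7.412*p^3 + 26.662*p^2 - 31.768*p - 1.232)/(4.7524*p^6 - 31.4792*p^5 + 57.0988*p^4 - 26.0536*p^3 + 33.0676*p^2 - 5.016*p + 4.84)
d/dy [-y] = -1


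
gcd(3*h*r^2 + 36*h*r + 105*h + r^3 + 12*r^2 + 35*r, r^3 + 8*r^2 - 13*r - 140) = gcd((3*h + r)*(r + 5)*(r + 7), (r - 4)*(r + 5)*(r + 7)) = r^2 + 12*r + 35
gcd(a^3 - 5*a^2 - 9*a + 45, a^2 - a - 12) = a + 3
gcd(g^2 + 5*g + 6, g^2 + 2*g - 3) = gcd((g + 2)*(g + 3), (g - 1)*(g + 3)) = g + 3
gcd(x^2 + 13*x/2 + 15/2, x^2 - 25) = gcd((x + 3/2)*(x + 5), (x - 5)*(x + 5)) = x + 5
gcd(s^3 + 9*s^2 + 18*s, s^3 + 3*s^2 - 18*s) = s^2 + 6*s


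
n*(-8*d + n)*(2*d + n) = -16*d^2*n - 6*d*n^2 + n^3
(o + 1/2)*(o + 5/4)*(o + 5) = o^3 + 27*o^2/4 + 75*o/8 + 25/8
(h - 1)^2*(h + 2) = h^3 - 3*h + 2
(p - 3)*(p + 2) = p^2 - p - 6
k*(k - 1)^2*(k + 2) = k^4 - 3*k^2 + 2*k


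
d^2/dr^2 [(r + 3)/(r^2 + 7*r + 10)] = 2*((r + 3)*(2*r + 7)^2 - (3*r + 10)*(r^2 + 7*r + 10))/(r^2 + 7*r + 10)^3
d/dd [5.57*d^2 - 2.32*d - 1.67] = 11.14*d - 2.32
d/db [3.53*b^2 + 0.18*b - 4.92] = 7.06*b + 0.18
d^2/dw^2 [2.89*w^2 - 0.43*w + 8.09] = 5.78000000000000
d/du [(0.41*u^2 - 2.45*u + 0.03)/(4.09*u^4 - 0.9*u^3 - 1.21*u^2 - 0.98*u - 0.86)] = (-3.3538*u^5 + 30.4305*u^4 - 4.9008*u^3 - 3.2853*u^2 - 0.6326*u + 2.1364)/(16.7281*u^8 - 7.362*u^7 - 9.0878*u^6 - 5.8384*u^5 - 3.8067*u^4 + 3.9196*u^3 + 3.0416*u^2 + 1.6856*u + 0.7396)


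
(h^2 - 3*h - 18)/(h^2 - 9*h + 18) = (h + 3)/(h - 3)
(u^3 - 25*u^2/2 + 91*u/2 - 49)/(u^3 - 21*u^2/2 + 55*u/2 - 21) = (2*u - 7)/(2*u - 3)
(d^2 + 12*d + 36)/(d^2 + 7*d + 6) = (d + 6)/(d + 1)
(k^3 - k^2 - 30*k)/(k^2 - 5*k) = (k^2 - k - 30)/(k - 5)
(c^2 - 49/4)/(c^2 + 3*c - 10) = (c^2 - 49/4)/(c^2 + 3*c - 10)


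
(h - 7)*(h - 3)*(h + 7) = h^3 - 3*h^2 - 49*h + 147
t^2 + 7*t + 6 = (t + 1)*(t + 6)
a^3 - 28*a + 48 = (a - 4)*(a - 2)*(a + 6)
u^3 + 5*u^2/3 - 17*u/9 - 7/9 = (u - 1)*(u + 1/3)*(u + 7/3)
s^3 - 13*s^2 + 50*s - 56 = (s - 7)*(s - 4)*(s - 2)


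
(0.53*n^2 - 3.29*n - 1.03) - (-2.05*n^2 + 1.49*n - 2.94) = 2.58*n^2 - 4.78*n + 1.91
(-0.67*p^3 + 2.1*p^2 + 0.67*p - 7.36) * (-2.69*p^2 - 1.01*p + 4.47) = 1.8023*p^5 - 4.9723*p^4 - 6.9182*p^3 + 28.5087*p^2 + 10.4285*p - 32.8992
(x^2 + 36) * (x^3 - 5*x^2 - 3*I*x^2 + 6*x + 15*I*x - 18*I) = x^5 - 5*x^4 - 3*I*x^4 + 42*x^3 + 15*I*x^3 - 180*x^2 - 126*I*x^2 + 216*x + 540*I*x - 648*I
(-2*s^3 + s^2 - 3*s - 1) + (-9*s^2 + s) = -2*s^3 - 8*s^2 - 2*s - 1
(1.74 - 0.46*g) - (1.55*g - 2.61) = 4.35 - 2.01*g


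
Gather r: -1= -1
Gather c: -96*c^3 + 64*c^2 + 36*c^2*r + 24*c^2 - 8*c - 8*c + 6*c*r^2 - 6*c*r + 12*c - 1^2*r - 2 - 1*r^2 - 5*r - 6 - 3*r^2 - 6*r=-96*c^3 + c^2*(36*r + 88) + c*(6*r^2 - 6*r - 4) - 4*r^2 - 12*r - 8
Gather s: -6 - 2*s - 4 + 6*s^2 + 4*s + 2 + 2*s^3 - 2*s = 2*s^3 + 6*s^2 - 8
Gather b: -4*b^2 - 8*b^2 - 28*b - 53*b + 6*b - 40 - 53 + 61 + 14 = -12*b^2 - 75*b - 18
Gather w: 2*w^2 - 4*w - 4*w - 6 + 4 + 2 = 2*w^2 - 8*w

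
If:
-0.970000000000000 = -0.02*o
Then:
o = 48.50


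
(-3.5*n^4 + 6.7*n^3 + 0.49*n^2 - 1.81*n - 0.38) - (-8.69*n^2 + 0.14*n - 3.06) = -3.5*n^4 + 6.7*n^3 + 9.18*n^2 - 1.95*n + 2.68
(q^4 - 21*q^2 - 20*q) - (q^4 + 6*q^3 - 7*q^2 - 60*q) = -6*q^3 - 14*q^2 + 40*q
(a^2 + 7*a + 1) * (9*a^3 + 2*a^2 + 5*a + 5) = 9*a^5 + 65*a^4 + 28*a^3 + 42*a^2 + 40*a + 5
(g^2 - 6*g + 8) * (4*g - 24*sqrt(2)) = 4*g^3 - 24*sqrt(2)*g^2 - 24*g^2 + 32*g + 144*sqrt(2)*g - 192*sqrt(2)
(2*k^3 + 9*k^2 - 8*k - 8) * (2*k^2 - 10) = 4*k^5 + 18*k^4 - 36*k^3 - 106*k^2 + 80*k + 80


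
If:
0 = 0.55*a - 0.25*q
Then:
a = 0.454545454545455*q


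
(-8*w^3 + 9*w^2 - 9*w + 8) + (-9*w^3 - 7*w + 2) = -17*w^3 + 9*w^2 - 16*w + 10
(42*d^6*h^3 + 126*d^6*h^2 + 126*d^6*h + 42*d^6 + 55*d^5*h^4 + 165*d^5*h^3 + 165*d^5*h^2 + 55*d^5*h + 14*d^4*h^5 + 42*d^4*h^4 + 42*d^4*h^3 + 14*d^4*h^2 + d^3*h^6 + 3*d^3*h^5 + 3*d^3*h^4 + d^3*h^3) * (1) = 42*d^6*h^3 + 126*d^6*h^2 + 126*d^6*h + 42*d^6 + 55*d^5*h^4 + 165*d^5*h^3 + 165*d^5*h^2 + 55*d^5*h + 14*d^4*h^5 + 42*d^4*h^4 + 42*d^4*h^3 + 14*d^4*h^2 + d^3*h^6 + 3*d^3*h^5 + 3*d^3*h^4 + d^3*h^3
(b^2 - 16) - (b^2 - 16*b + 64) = 16*b - 80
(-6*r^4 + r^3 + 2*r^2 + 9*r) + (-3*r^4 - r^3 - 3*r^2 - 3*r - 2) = -9*r^4 - r^2 + 6*r - 2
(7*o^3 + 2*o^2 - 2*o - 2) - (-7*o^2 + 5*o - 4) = 7*o^3 + 9*o^2 - 7*o + 2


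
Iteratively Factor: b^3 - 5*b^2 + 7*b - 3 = (b - 3)*(b^2 - 2*b + 1) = (b - 3)*(b - 1)*(b - 1)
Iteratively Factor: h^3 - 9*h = (h)*(h^2 - 9) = h*(h + 3)*(h - 3)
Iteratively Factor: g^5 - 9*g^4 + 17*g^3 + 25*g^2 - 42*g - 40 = (g - 2)*(g^4 - 7*g^3 + 3*g^2 + 31*g + 20) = (g - 4)*(g - 2)*(g^3 - 3*g^2 - 9*g - 5) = (g - 5)*(g - 4)*(g - 2)*(g^2 + 2*g + 1) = (g - 5)*(g - 4)*(g - 2)*(g + 1)*(g + 1)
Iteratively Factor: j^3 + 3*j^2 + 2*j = (j)*(j^2 + 3*j + 2) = j*(j + 1)*(j + 2)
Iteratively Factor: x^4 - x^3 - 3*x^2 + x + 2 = (x + 1)*(x^3 - 2*x^2 - x + 2) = (x + 1)^2*(x^2 - 3*x + 2) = (x - 2)*(x + 1)^2*(x - 1)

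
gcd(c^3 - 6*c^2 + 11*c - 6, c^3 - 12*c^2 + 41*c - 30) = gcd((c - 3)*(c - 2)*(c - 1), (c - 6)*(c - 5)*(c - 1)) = c - 1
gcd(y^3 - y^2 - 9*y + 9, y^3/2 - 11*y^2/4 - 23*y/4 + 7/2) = 1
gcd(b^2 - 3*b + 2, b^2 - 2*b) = b - 2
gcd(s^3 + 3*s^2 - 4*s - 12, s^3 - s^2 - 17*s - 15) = s + 3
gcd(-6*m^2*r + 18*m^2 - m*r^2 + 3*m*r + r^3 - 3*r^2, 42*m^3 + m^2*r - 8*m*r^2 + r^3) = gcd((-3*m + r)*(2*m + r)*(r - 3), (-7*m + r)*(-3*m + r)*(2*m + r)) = -6*m^2 - m*r + r^2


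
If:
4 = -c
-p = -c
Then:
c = -4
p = -4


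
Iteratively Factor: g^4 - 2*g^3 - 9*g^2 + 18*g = (g)*(g^3 - 2*g^2 - 9*g + 18) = g*(g + 3)*(g^2 - 5*g + 6) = g*(g - 3)*(g + 3)*(g - 2)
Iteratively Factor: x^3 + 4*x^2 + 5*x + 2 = (x + 1)*(x^2 + 3*x + 2) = (x + 1)*(x + 2)*(x + 1)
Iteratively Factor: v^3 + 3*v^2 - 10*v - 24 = (v + 2)*(v^2 + v - 12) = (v + 2)*(v + 4)*(v - 3)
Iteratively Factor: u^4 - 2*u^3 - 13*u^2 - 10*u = (u - 5)*(u^3 + 3*u^2 + 2*u) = u*(u - 5)*(u^2 + 3*u + 2) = u*(u - 5)*(u + 2)*(u + 1)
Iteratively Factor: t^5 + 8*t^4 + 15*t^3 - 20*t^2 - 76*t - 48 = (t - 2)*(t^4 + 10*t^3 + 35*t^2 + 50*t + 24) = (t - 2)*(t + 3)*(t^3 + 7*t^2 + 14*t + 8) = (t - 2)*(t + 1)*(t + 3)*(t^2 + 6*t + 8) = (t - 2)*(t + 1)*(t + 2)*(t + 3)*(t + 4)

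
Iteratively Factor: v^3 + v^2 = (v)*(v^2 + v) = v^2*(v + 1)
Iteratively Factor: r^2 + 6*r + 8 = (r + 2)*(r + 4)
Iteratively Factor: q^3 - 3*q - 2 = (q - 2)*(q^2 + 2*q + 1) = (q - 2)*(q + 1)*(q + 1)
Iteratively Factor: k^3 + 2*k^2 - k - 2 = (k + 1)*(k^2 + k - 2) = (k - 1)*(k + 1)*(k + 2)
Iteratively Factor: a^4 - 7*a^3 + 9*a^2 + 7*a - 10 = (a - 1)*(a^3 - 6*a^2 + 3*a + 10) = (a - 2)*(a - 1)*(a^2 - 4*a - 5) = (a - 2)*(a - 1)*(a + 1)*(a - 5)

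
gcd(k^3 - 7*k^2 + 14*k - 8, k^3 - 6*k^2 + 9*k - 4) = k^2 - 5*k + 4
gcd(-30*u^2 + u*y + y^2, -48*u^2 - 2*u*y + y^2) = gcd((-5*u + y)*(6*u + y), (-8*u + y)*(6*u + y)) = 6*u + y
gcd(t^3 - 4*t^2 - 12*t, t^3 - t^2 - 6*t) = t^2 + 2*t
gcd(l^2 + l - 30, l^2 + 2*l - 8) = 1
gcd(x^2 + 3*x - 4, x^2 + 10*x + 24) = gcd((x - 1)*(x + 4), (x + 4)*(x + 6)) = x + 4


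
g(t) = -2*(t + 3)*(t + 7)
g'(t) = -4*t - 20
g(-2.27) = -6.91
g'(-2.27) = -10.92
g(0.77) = -58.59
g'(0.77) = -23.08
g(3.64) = -141.30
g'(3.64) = -34.56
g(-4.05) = 6.20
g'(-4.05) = -3.80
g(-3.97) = 5.88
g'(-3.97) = -4.12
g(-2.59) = -3.62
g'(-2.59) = -9.64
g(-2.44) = -5.11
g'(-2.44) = -10.24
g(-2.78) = -1.86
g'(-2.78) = -8.88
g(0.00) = -42.00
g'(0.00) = -20.00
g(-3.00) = 0.00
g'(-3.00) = -8.00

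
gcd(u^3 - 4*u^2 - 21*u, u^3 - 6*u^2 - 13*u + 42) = u^2 - 4*u - 21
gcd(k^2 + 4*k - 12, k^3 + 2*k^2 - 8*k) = k - 2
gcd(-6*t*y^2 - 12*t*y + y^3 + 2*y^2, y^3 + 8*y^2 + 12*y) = y^2 + 2*y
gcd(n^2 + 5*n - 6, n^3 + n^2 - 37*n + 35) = n - 1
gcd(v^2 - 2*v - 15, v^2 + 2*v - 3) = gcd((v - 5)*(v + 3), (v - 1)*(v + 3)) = v + 3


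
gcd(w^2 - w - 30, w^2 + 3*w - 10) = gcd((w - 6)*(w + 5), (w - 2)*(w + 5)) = w + 5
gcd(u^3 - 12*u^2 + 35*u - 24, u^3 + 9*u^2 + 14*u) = 1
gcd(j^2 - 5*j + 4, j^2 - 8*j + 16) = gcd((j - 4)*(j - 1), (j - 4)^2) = j - 4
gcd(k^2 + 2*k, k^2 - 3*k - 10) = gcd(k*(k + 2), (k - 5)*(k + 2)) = k + 2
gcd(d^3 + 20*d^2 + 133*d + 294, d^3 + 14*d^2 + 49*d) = d^2 + 14*d + 49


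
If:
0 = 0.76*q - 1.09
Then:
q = 1.43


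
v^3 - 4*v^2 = v^2*(v - 4)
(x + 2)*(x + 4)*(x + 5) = x^3 + 11*x^2 + 38*x + 40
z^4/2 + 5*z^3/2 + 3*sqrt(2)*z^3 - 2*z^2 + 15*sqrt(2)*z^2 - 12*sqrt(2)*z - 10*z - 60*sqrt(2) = (z/2 + 1)*(z - 2)*(z + 5)*(z + 6*sqrt(2))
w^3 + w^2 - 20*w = w*(w - 4)*(w + 5)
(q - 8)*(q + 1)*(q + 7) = q^3 - 57*q - 56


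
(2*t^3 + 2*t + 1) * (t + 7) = 2*t^4 + 14*t^3 + 2*t^2 + 15*t + 7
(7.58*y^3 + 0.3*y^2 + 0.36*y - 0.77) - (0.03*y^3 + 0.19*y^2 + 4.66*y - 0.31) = 7.55*y^3 + 0.11*y^2 - 4.3*y - 0.46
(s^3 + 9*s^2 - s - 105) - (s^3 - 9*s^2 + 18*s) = 18*s^2 - 19*s - 105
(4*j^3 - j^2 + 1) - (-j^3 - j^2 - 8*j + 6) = 5*j^3 + 8*j - 5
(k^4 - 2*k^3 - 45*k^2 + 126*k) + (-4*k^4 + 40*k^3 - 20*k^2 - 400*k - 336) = -3*k^4 + 38*k^3 - 65*k^2 - 274*k - 336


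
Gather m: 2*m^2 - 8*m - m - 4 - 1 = 2*m^2 - 9*m - 5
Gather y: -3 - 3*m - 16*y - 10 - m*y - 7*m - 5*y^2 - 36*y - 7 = -10*m - 5*y^2 + y*(-m - 52) - 20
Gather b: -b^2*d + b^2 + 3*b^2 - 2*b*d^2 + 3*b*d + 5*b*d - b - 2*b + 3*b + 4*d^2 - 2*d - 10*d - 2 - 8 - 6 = b^2*(4 - d) + b*(-2*d^2 + 8*d) + 4*d^2 - 12*d - 16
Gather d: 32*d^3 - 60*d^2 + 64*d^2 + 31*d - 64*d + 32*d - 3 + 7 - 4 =32*d^3 + 4*d^2 - d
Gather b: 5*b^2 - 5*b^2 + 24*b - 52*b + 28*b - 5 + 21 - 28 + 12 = 0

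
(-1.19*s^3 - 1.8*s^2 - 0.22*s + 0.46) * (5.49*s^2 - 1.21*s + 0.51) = -6.5331*s^5 - 8.4421*s^4 + 0.3633*s^3 + 1.8736*s^2 - 0.6688*s + 0.2346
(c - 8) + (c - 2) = 2*c - 10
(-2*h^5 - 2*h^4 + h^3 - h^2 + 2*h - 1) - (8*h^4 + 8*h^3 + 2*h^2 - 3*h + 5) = -2*h^5 - 10*h^4 - 7*h^3 - 3*h^2 + 5*h - 6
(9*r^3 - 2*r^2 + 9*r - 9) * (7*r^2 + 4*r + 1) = 63*r^5 + 22*r^4 + 64*r^3 - 29*r^2 - 27*r - 9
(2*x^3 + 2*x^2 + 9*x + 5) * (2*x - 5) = 4*x^4 - 6*x^3 + 8*x^2 - 35*x - 25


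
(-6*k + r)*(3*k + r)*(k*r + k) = -18*k^3*r - 18*k^3 - 3*k^2*r^2 - 3*k^2*r + k*r^3 + k*r^2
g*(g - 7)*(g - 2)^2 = g^4 - 11*g^3 + 32*g^2 - 28*g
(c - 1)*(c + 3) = c^2 + 2*c - 3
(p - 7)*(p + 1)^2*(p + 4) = p^4 - p^3 - 33*p^2 - 59*p - 28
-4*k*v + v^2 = v*(-4*k + v)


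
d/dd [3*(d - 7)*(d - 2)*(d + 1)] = 9*d^2 - 48*d + 15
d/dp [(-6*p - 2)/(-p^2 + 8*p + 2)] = 2*(-3*p^2 - 2*p + 2)/(p^4 - 16*p^3 + 60*p^2 + 32*p + 4)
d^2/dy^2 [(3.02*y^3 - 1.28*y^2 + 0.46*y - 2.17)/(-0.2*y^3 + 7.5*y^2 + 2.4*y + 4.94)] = (-4.44089209850063e-16*y^7 - 8.95760000000001*y^6 - 8.80799999999954*y^5 - 26.93712*y^4 + 56.3449600000002*y^3 + 221.29692*y^2 - 92.7114720000001*y - 62.417864)/(0.008*y^9 - 0.9*y^8 + 33.462*y^7 - 400.8678*y^6 - 357.084*y^5 - 948.9978*y^4 - 532.70184*y^3 - 634.4442*y^2 - 175.70592*y - 120.553784)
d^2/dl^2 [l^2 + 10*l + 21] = 2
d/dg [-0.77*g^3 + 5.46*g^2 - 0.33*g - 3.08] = -2.31*g^2 + 10.92*g - 0.33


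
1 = 1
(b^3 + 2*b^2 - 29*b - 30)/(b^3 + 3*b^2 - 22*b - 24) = (b - 5)/(b - 4)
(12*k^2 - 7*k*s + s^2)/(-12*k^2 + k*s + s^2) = (-4*k + s)/(4*k + s)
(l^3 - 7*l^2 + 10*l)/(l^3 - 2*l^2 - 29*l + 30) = l*(l^2 - 7*l + 10)/(l^3 - 2*l^2 - 29*l + 30)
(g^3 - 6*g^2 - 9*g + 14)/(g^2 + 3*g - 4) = (g^2 - 5*g - 14)/(g + 4)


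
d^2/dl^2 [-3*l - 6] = 0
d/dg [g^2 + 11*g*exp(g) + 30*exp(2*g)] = 11*g*exp(g) + 2*g + 60*exp(2*g) + 11*exp(g)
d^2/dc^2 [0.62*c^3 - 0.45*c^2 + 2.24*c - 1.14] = 3.72*c - 0.9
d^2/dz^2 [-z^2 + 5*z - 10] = -2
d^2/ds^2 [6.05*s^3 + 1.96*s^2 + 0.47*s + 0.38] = 36.3*s + 3.92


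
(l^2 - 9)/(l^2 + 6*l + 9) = (l - 3)/(l + 3)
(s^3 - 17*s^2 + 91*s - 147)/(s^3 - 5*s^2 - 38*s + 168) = (s^2 - 10*s + 21)/(s^2 + 2*s - 24)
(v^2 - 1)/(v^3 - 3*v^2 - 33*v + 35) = (v + 1)/(v^2 - 2*v - 35)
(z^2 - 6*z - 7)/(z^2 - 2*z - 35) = (z + 1)/(z + 5)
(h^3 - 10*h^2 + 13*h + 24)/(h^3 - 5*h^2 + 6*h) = (h^2 - 7*h - 8)/(h*(h - 2))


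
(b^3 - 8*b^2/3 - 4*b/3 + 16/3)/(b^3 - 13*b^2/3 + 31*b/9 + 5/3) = 3*(3*b^3 - 8*b^2 - 4*b + 16)/(9*b^3 - 39*b^2 + 31*b + 15)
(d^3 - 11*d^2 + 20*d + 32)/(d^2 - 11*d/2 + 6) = 2*(d^2 - 7*d - 8)/(2*d - 3)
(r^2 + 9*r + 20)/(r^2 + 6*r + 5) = (r + 4)/(r + 1)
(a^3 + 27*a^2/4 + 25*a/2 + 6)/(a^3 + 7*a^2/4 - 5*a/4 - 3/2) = (a + 4)/(a - 1)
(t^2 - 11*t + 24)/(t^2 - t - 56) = (t - 3)/(t + 7)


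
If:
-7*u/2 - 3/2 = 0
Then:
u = -3/7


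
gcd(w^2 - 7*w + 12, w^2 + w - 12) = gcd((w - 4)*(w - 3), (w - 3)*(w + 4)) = w - 3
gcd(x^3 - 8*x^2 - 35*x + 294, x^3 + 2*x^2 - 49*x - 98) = x - 7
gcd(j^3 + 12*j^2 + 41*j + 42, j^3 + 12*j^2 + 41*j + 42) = j^3 + 12*j^2 + 41*j + 42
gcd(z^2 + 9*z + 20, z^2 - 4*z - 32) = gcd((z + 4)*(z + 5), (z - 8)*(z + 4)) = z + 4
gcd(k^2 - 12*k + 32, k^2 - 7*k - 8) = k - 8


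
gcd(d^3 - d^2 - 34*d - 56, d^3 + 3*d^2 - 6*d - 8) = d + 4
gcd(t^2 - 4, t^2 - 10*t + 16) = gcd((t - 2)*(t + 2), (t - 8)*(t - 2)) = t - 2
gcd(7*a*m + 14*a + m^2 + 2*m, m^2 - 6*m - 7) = 1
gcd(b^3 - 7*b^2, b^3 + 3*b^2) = b^2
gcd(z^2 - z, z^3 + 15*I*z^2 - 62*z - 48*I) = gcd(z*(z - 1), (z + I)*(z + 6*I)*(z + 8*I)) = 1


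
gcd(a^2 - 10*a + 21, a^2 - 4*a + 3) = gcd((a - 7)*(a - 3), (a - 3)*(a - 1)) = a - 3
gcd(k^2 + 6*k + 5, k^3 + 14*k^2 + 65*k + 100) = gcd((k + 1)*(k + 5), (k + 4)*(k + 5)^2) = k + 5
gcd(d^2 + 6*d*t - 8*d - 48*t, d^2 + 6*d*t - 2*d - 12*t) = d + 6*t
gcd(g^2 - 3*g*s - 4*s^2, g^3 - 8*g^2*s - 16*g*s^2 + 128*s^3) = -g + 4*s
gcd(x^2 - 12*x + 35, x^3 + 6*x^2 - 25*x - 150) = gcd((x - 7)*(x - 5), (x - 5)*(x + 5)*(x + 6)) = x - 5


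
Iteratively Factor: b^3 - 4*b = (b + 2)*(b^2 - 2*b) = b*(b + 2)*(b - 2)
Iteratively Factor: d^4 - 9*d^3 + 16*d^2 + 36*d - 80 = (d + 2)*(d^3 - 11*d^2 + 38*d - 40) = (d - 4)*(d + 2)*(d^2 - 7*d + 10) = (d - 4)*(d - 2)*(d + 2)*(d - 5)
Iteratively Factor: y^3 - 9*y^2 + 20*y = (y)*(y^2 - 9*y + 20) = y*(y - 4)*(y - 5)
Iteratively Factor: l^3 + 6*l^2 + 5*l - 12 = (l + 3)*(l^2 + 3*l - 4) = (l - 1)*(l + 3)*(l + 4)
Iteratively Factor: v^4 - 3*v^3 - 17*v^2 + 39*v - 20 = (v + 4)*(v^3 - 7*v^2 + 11*v - 5) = (v - 1)*(v + 4)*(v^2 - 6*v + 5) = (v - 1)^2*(v + 4)*(v - 5)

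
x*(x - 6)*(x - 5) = x^3 - 11*x^2 + 30*x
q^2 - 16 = (q - 4)*(q + 4)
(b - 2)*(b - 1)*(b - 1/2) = b^3 - 7*b^2/2 + 7*b/2 - 1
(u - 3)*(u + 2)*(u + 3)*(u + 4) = u^4 + 6*u^3 - u^2 - 54*u - 72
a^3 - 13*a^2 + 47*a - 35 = (a - 7)*(a - 5)*(a - 1)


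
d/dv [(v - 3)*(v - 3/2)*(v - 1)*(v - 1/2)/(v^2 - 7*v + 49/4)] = 2*(8*v^4 - 80*v^3 + 252*v^2 - 293*v + 108)/(8*v^3 - 84*v^2 + 294*v - 343)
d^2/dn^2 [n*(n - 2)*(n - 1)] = 6*n - 6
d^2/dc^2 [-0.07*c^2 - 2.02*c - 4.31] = -0.140000000000000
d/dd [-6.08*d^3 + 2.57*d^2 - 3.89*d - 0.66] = -18.24*d^2 + 5.14*d - 3.89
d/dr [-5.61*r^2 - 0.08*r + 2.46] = -11.22*r - 0.08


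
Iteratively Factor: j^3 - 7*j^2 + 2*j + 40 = (j + 2)*(j^2 - 9*j + 20) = (j - 4)*(j + 2)*(j - 5)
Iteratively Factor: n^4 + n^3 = (n + 1)*(n^3) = n*(n + 1)*(n^2) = n^2*(n + 1)*(n)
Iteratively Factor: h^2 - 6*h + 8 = (h - 2)*(h - 4)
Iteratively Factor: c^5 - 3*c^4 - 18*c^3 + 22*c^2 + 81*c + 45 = (c + 1)*(c^4 - 4*c^3 - 14*c^2 + 36*c + 45) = (c - 5)*(c + 1)*(c^3 + c^2 - 9*c - 9) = (c - 5)*(c + 1)*(c + 3)*(c^2 - 2*c - 3) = (c - 5)*(c + 1)^2*(c + 3)*(c - 3)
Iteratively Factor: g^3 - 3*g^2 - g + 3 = (g - 3)*(g^2 - 1) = (g - 3)*(g - 1)*(g + 1)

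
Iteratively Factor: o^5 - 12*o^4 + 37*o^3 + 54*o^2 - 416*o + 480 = (o - 4)*(o^4 - 8*o^3 + 5*o^2 + 74*o - 120) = (o - 4)^2*(o^3 - 4*o^2 - 11*o + 30) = (o - 4)^2*(o + 3)*(o^2 - 7*o + 10) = (o - 4)^2*(o - 2)*(o + 3)*(o - 5)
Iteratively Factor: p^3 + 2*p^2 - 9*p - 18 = (p - 3)*(p^2 + 5*p + 6) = (p - 3)*(p + 3)*(p + 2)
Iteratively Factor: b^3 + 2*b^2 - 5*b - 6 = (b + 3)*(b^2 - b - 2) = (b + 1)*(b + 3)*(b - 2)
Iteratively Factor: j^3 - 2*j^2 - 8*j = (j - 4)*(j^2 + 2*j) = (j - 4)*(j + 2)*(j)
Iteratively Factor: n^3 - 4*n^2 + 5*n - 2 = (n - 2)*(n^2 - 2*n + 1) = (n - 2)*(n - 1)*(n - 1)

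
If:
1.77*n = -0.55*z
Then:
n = -0.310734463276836*z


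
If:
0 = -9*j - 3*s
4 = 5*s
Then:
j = -4/15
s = 4/5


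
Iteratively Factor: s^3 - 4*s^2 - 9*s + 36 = (s + 3)*(s^2 - 7*s + 12) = (s - 3)*(s + 3)*(s - 4)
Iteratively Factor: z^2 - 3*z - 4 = (z + 1)*(z - 4)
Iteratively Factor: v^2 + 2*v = (v)*(v + 2)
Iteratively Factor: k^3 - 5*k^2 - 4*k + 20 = (k - 5)*(k^2 - 4) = (k - 5)*(k + 2)*(k - 2)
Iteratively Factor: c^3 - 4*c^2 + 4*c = (c - 2)*(c^2 - 2*c) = c*(c - 2)*(c - 2)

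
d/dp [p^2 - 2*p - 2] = 2*p - 2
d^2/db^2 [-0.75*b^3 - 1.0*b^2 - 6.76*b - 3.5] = -4.5*b - 2.0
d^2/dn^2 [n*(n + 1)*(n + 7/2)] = 6*n + 9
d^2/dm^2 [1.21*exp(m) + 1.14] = 1.21*exp(m)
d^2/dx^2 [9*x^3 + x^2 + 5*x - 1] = 54*x + 2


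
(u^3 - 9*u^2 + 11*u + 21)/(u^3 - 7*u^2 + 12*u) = (u^2 - 6*u - 7)/(u*(u - 4))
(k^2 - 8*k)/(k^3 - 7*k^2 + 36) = k*(k - 8)/(k^3 - 7*k^2 + 36)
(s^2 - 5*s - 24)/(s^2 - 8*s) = (s + 3)/s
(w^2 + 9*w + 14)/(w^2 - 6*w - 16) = (w + 7)/(w - 8)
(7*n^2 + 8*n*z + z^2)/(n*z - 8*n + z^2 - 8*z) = (7*n + z)/(z - 8)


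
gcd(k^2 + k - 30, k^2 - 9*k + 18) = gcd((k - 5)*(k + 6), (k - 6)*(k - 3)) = 1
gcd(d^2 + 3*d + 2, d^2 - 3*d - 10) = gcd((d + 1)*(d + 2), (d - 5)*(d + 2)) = d + 2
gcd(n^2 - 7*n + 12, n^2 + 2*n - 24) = n - 4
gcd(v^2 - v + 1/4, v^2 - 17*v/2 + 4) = v - 1/2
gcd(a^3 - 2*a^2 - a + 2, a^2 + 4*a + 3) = a + 1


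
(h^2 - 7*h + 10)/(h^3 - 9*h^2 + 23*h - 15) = (h - 2)/(h^2 - 4*h + 3)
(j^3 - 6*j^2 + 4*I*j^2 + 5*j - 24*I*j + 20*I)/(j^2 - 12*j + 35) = (j^2 + j*(-1 + 4*I) - 4*I)/(j - 7)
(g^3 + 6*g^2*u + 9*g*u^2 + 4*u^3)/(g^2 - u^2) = (-g^2 - 5*g*u - 4*u^2)/(-g + u)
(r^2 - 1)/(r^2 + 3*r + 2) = (r - 1)/(r + 2)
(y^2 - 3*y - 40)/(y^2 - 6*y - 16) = (y + 5)/(y + 2)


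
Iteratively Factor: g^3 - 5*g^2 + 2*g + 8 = (g - 4)*(g^2 - g - 2) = (g - 4)*(g + 1)*(g - 2)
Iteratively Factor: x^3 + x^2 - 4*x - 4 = (x - 2)*(x^2 + 3*x + 2) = (x - 2)*(x + 2)*(x + 1)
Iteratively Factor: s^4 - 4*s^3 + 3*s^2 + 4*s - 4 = (s - 2)*(s^3 - 2*s^2 - s + 2) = (s - 2)*(s + 1)*(s^2 - 3*s + 2) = (s - 2)^2*(s + 1)*(s - 1)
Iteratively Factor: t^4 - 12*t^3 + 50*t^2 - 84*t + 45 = (t - 3)*(t^3 - 9*t^2 + 23*t - 15) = (t - 5)*(t - 3)*(t^2 - 4*t + 3) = (t - 5)*(t - 3)^2*(t - 1)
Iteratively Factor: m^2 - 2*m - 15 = (m + 3)*(m - 5)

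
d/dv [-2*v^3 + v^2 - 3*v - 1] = -6*v^2 + 2*v - 3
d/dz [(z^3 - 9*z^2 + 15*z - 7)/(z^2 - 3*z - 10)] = (z^4 - 6*z^3 - 18*z^2 + 194*z - 171)/(z^4 - 6*z^3 - 11*z^2 + 60*z + 100)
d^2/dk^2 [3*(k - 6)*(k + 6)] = 6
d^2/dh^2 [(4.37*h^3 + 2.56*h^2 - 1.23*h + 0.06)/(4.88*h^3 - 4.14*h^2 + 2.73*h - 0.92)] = (4.54747350886464e-13*h^7 + 298.505696*h^6 - 525.0636*h^5 + 197.048544*h^4 + 221.838578*h^3 - 179.657496*h^2 + 47.849016*h - 1.407676)/(116.214272*h^9 - 295.774848*h^8 + 445.96368*h^7 - 467.614104*h^6 + 361.005444*h^5 - 213.409962*h^4 + 95.125857*h^3 - 31.082292*h^2 + 6.932016*h - 0.778688)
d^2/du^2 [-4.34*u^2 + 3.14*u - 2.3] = -8.68000000000000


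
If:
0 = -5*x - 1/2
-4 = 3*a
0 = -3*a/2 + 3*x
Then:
No Solution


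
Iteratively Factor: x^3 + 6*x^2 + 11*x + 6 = (x + 1)*(x^2 + 5*x + 6) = (x + 1)*(x + 3)*(x + 2)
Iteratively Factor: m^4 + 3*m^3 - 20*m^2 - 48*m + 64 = (m - 1)*(m^3 + 4*m^2 - 16*m - 64) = (m - 1)*(m + 4)*(m^2 - 16) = (m - 4)*(m - 1)*(m + 4)*(m + 4)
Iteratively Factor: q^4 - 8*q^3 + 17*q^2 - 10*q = (q)*(q^3 - 8*q^2 + 17*q - 10) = q*(q - 2)*(q^2 - 6*q + 5) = q*(q - 2)*(q - 1)*(q - 5)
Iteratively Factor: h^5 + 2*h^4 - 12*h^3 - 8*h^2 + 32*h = (h - 2)*(h^4 + 4*h^3 - 4*h^2 - 16*h) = h*(h - 2)*(h^3 + 4*h^2 - 4*h - 16) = h*(h - 2)*(h + 2)*(h^2 + 2*h - 8) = h*(h - 2)*(h + 2)*(h + 4)*(h - 2)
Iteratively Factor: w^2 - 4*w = (w)*(w - 4)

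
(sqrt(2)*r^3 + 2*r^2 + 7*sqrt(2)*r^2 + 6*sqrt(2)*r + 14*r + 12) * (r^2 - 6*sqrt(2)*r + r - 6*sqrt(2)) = sqrt(2)*r^5 - 10*r^4 + 8*sqrt(2)*r^4 - 80*r^3 + sqrt(2)*r^3 - 130*r^2 - 90*sqrt(2)*r^2 - 156*sqrt(2)*r - 60*r - 72*sqrt(2)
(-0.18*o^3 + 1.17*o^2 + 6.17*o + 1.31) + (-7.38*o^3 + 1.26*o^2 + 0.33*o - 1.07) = -7.56*o^3 + 2.43*o^2 + 6.5*o + 0.24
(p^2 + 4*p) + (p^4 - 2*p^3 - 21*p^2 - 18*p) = p^4 - 2*p^3 - 20*p^2 - 14*p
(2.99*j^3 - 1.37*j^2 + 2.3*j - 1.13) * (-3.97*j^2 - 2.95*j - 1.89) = -11.8703*j^5 - 3.3816*j^4 - 10.7406*j^3 + 0.290399999999999*j^2 - 1.0135*j + 2.1357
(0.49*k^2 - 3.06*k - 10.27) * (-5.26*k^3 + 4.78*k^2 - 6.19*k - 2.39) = -2.5774*k^5 + 18.4378*k^4 + 36.3603*k^3 - 31.3203*k^2 + 70.8847*k + 24.5453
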